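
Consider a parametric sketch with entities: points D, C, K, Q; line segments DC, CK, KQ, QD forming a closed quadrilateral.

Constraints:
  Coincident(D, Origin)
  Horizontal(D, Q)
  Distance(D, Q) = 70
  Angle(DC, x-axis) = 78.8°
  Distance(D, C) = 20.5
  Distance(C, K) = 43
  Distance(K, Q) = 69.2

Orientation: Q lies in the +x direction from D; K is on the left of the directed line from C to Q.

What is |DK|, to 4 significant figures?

62.33

D is at the origin; DQ is horizontal with |DQ| = 70.0 and Q in +x, so Q = (70.0, 0). DC runs at 78.8° with |DC| = 20.5, so C = (3.982, 20.11). K is determined by |CK| = 43.0 and |KQ| = 69.2 together: it lies at the intersection of circle(C, 43.0) and circle(Q, 69.2). With |CQ| = 69.01, the foot of the radical line on CQ is 13.21 from C and the perpendicular offset is √(43.0² − 13.21²) = 40.92. Taking the left-of-CQ solution: K = (28.54, 55.41).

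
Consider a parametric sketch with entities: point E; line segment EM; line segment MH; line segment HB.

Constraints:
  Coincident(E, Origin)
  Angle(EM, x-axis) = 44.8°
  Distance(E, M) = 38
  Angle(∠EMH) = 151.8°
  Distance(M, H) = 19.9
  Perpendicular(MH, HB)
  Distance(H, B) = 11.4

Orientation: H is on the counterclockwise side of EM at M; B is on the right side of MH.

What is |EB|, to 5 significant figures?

60.928

∠EMH = 151.8°, so MH runs at 44.8° + (180° − 151.8°) = 73.000° from the x-axis; with |MH| = 19.9, H = M + 19.9·(cos 73.000°, sin 73.000°) = (32.782, 45.807). MH is perpendicular to HB; with |HB| = 11.4 on the right of MH, B = H + 11.4·(0.95630, -0.29237) = (43.684, 42.474). Then |EB| = |B − E| = 60.928.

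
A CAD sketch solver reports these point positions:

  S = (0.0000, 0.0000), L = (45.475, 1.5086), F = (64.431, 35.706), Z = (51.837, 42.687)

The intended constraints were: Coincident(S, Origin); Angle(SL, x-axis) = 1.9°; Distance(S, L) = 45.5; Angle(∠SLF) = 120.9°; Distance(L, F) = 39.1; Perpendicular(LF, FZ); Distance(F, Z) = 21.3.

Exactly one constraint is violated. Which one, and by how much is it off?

Distance(F, Z) = 21.3 — off by 6.90.

S = (0.00, 0.00) ✓; SL at 1.900° ✓; |SL| = 45.50 ✓; ∠SLF = 120.9° ✓; |LF| = 39.10 ✓; ∠(LF, FZ) = 90.00° ✓; |FZ| = 14.40 ✗.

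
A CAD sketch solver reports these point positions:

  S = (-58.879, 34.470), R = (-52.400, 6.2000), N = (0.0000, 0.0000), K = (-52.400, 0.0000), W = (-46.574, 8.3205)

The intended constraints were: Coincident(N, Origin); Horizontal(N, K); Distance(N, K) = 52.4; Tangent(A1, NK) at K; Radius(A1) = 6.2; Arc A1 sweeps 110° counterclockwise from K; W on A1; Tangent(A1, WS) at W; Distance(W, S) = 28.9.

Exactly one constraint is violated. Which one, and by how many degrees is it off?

Tangent(A1, WS) at W — off by 5.20°.

N = (0.00, 0.00) ✓; N.y = 0.00, K.y = 0.00 ✓; |NK| = 52.40 ✓; ∠(RK, KN) = 90.00° ✓; |RK| = 6.200 ✓; bearing(R→W) − bearing(R→K) = 110.0° ✓; |RW| = 6.200 ✓; ∠(RW, WS) = 84.80° ✗; |WS| = 28.90 ✓.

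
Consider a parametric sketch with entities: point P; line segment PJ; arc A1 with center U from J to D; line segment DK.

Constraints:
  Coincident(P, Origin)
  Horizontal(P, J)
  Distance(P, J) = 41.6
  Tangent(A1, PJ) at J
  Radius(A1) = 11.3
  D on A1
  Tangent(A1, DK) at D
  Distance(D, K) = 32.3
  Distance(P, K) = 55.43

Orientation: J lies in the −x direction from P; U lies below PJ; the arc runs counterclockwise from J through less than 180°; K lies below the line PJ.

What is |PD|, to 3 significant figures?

53.9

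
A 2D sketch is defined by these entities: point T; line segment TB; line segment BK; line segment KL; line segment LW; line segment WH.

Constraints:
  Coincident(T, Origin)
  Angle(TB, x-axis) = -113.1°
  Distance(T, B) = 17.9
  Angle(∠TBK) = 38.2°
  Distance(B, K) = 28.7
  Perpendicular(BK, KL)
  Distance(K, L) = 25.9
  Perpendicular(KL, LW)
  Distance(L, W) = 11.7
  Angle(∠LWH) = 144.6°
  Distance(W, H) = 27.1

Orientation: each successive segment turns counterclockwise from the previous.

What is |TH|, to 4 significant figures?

19.18

KL ⟂ LW, so LW runs at -151.3°; with |LW| = 11.7, W = (-4.549, 14.42). ∠LWH = 144.6° gives WH at -115.9° from the x-axis; with |WH| = 27.1, H = (-16.39, -9.961). Then |TH| = |H − T| = 19.18.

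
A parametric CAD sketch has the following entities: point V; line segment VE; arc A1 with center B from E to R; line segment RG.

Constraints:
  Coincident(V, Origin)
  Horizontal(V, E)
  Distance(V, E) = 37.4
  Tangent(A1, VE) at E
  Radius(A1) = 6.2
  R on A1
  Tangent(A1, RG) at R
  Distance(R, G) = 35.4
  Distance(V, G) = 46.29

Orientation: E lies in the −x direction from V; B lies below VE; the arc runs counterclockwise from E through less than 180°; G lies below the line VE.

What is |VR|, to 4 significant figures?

43.71

V is at the origin; VE is horizontal with |VE| = 37.4 and E on the −x side, so E = (-37.40, 0.000). A1 meets VE tangentially, so BE is at right angles to VE, so B = E + (0, -6.2) = (-37.40, -6.200). Since BR ⟂ RG (tangency), |BG| = √(6.2² + 35.4²) = 35.94 regardless of where R sits on A1. So G lies on both circle(V, 46.29) and circle(B, 35.94); the below-VE intersection is G = (-24.03, -39.56). R is the foot of the tangent from G: R = (-42.67, -9.464).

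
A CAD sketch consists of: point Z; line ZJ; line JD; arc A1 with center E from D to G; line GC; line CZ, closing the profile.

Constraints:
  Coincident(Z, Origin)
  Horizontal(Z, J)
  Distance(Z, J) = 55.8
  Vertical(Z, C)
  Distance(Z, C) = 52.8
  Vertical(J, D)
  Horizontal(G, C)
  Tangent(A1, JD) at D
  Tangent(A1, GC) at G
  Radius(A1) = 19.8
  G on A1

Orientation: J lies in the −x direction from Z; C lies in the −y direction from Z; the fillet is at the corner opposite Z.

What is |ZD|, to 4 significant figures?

64.83

The virtual corner opposite Z is at (-55.80, -52.80). Tangency of A1 to JD means the radius ED is perpendicular to JD and since A1 is tangent to GC there, EG ⟂ GC, with radius 19.8, so the center E sits 19.8 in from both sides at E = (-36.00, -33.00). That places the tangent points at D = (-55.80, -33.00) on JD and G = (-36.00, -52.80) on GC. Then |ZD| = |D − Z| = 64.83.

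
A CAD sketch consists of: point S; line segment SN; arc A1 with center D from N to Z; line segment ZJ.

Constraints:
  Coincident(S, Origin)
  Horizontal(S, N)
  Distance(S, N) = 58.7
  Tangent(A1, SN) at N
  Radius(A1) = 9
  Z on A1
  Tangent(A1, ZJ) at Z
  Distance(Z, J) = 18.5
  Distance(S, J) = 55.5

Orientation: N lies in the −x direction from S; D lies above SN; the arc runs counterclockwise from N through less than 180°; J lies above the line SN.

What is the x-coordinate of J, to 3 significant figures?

-48.5

S is at the origin; SN is horizontal with |SN| = 58.7 and N on the −x side, so N = (-58.7, 0.00). The tangent condition forces DN to be normal to SN, so D = N + (0, 9) = (-58.7, 9.00). Since DZ ⟂ ZJ (tangency), |DJ| = √(9.0² + 18.5²) = 20.6 regardless of where Z sits on A1. So J lies on both circle(S, 55.5) and circle(D, 20.6); the above-SN intersection is J = (-48.5, 26.9). Z is the foot of the tangent from J: Z = (-49.7, 8.43).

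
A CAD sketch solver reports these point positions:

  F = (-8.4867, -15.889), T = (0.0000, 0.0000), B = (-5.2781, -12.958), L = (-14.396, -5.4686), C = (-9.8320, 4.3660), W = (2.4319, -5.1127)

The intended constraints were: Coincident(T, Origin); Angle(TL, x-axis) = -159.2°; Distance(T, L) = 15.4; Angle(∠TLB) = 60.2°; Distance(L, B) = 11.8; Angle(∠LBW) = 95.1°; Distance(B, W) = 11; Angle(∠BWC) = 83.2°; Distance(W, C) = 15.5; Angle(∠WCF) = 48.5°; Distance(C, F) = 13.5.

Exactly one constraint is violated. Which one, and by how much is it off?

Distance(C, F) = 13.5 — off by 6.80.

T = (0.00, 0.00) ✓; TL at -159.2° ✓; |TL| = 15.40 ✓; ∠TLB = 60.20° ✓; |LB| = 11.80 ✓; ∠LBW = 95.10° ✓; |BW| = 11.00 ✓; ∠BWC = 83.20° ✓; |WC| = 15.50 ✓; ∠WCF = 48.50° ✓; |CF| = 20.30 ✗.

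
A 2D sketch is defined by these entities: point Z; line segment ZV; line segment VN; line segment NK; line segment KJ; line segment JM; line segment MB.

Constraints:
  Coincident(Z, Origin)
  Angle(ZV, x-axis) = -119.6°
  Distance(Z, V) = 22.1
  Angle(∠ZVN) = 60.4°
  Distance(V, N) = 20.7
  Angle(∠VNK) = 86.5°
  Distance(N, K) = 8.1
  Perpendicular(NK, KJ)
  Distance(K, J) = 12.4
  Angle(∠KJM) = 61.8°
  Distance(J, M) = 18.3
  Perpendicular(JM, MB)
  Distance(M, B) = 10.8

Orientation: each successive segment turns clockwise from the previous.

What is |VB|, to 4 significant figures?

26.76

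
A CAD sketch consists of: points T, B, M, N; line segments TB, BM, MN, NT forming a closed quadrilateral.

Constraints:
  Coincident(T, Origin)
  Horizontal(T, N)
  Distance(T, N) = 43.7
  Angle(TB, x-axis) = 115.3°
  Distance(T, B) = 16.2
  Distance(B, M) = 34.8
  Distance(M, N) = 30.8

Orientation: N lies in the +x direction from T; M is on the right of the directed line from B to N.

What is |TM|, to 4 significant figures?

19.55

Checks: |BM| = 34.80 ✓; |MN| = 30.80 ✓.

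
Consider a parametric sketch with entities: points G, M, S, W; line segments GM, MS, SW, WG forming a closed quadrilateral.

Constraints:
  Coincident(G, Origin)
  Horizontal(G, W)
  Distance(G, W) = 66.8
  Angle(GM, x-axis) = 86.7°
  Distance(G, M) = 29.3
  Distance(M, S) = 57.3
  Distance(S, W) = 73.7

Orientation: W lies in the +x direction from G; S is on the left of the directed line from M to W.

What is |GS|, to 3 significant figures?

81.5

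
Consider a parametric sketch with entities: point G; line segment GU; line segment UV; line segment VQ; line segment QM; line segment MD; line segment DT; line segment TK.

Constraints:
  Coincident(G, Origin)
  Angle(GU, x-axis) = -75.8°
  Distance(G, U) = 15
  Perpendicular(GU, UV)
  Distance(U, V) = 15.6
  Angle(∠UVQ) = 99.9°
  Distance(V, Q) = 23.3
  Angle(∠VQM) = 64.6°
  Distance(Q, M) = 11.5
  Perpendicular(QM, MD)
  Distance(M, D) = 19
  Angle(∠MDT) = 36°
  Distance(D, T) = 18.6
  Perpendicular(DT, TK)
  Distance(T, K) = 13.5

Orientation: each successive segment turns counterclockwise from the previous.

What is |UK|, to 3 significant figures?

24.9

∠MDT = 36.0° gives DT at 83.7° from the x-axis; with |DT| = 18.6, T = (18.5, 8.81). The perpendicularity gives TK at right angles to DT, so TK runs at 174°; with |TK| = 13.5, K = (5.10, 10.3). Then |UK| = |K − U| = 24.9.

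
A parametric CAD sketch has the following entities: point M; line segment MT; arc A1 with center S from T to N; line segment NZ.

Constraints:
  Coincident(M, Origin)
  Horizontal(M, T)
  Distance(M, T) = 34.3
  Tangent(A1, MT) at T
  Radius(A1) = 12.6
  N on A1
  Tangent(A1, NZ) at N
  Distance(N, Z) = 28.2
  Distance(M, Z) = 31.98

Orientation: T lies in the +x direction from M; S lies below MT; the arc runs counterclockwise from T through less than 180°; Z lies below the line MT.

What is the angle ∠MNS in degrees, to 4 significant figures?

164.7°

M is at the origin; M and T share the same y with |MT| = 34.3 and T on the +x side, so T = (34.30, 0.000). A1 meets MT tangentially, so ST is at right angles to MT, so S = T + (0, -12.6) = (34.30, -12.60). Since SN ⟂ NZ (tangency), |SZ| = √(12.6² + 28.2²) = 30.89 regardless of where N sits on A1. So Z lies on both circle(M, 31.98) and circle(S, 30.89); the below-MT intersection is Z = (9.217, -30.62). N is the foot of the tangent from Z: N = (23.41, -6.257).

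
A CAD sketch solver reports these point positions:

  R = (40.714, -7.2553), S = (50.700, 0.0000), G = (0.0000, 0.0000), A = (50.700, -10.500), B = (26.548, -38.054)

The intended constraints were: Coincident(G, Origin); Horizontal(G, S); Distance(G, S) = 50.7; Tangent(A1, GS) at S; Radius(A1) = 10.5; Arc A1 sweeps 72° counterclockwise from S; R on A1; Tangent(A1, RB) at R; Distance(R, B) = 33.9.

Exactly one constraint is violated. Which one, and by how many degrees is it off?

Tangent(A1, RB) at R — off by 6.70°.

G = (0.00, 0.00) ✓; G.y = 0.00, S.y = 0.00 ✓; |GS| = 50.70 ✓; ∠(AS, SG) = 90.00° ✓; |AS| = 10.50 ✓; bearing(A→R) − bearing(A→S) = 72.00° ✓; |AR| = 10.50 ✓; ∠(AR, RB) = 96.70° ✗; |RB| = 33.90 ✓.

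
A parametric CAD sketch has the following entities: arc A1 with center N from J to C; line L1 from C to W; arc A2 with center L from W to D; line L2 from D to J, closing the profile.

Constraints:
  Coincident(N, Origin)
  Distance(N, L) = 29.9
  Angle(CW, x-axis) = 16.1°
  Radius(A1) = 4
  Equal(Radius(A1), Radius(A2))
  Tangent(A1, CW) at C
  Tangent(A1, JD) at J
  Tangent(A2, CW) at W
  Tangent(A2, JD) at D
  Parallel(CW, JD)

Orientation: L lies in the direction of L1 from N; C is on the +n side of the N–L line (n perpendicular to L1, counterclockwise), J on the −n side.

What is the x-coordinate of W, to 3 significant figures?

27.6

The slot axis is L1's direction at 16.1°, so u = (cos 16.1°, sin 16.1°) = (0.961, 0.277) and n = (−sin 16.1°, cos 16.1°) = (-0.277, 0.961). N is at the origin and L lies 29.9 along u from N, so L = 29.9·u = (28.7, 8.29). Tangency of A1 to both parallel lines with radius 4.0 puts C and J at N ± 4.0·n: C = (-1.11, 3.84), J = (1.11, -3.84). Equal radii place W and D the same way about L: W = L + 4.0·n = (27.6, 12.1), D = L − 4.0·n = (29.8, 4.45). So W.x = 27.6.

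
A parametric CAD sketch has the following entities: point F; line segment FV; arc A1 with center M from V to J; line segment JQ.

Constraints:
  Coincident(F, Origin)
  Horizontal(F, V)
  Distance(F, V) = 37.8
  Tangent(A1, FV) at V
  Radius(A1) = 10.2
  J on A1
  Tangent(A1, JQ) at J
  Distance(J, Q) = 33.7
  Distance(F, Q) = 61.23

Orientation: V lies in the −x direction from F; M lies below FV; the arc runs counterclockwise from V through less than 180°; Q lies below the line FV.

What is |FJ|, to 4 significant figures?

49.33

F is at the origin; F and V share the same y with |FV| = 37.8 and V on the −x side, so V = (-37.80, 0.000). Tangency of A1 to FV means the radius MV is perpendicular to FV, so M = V + (0, -10.2) = (-37.80, -10.20). Since MJ ⟂ JQ (tangency), |MQ| = √(10.2² + 33.7²) = 35.21 regardless of where J sits on A1. So Q lies on both circle(F, 61.23) and circle(M, 35.21); the below-FV intersection is Q = (-41.26, -45.24). J is the foot of the tangent from Q: J = (-47.81, -12.18).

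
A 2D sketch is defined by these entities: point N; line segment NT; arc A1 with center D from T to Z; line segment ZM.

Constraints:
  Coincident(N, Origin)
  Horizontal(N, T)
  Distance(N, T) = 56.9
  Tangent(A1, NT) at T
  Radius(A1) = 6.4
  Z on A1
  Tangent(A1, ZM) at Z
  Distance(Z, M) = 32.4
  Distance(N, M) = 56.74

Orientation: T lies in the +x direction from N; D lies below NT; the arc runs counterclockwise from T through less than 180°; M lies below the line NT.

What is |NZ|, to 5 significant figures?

50.905

N is at the origin; NT is horizontal with |NT| = 56.9 and T on the +x side, so T = (56.900, 0.0000). The tangent condition forces DT to be normal to NT, so D = T + (0, -6.4) = (56.900, -6.4000). Since DZ ⟂ ZM (tangency), |DM| = √(6.4² + 32.4²) = 33.026 regardless of where Z sits on A1. So M lies on both circle(N, 56.74) and circle(D, 33.026); the below-NT intersection is M = (43.405, -36.543). Z is the foot of the tangent from M: Z = (50.663, -4.9665).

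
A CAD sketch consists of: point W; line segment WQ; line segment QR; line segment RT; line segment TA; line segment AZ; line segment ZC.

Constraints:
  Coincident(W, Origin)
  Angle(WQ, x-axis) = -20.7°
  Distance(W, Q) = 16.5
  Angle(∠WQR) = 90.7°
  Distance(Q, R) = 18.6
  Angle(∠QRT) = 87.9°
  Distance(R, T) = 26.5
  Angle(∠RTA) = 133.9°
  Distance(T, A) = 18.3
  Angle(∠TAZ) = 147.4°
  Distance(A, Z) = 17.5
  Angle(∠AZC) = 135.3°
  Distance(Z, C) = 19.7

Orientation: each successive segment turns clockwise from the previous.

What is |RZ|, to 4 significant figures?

52.32

W is at the origin; WQ runs at -20.7° with length 16.5, so Q = (15.43, -5.832). ∠WQR = 90.7° gives QR at -110.0° from the x-axis; with |QR| = 18.6, R = (9.073, -23.31). ∠QRT = 87.9° gives RT at 157.9° from the x-axis; with |RT| = 26.5, T = (-15.48, -13.34). ∠RTA = 133.9° gives TA at 111.8° from the x-axis; with |TA| = 18.3, A = (-22.28, 3.651). ∠TAZ = 147.4° gives AZ at 79.20° from the x-axis; with |AZ| = 17.5, Z = (-19.00, 20.84). Then |RZ| = |Z − R| = 52.32.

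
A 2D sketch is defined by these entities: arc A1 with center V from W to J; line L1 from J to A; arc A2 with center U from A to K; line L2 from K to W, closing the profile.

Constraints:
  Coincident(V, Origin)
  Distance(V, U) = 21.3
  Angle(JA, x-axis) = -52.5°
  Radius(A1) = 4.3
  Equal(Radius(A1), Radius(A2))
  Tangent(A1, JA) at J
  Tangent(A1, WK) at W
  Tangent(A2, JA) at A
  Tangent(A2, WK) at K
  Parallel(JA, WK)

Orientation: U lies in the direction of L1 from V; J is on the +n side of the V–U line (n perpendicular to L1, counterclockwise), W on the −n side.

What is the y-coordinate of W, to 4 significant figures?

-2.618

The slot axis is L1's direction at -52.5°, so u = (cos -52.5°, sin -52.5°) = (0.6088, -0.7934) and n = (−sin -52.5°, cos -52.5°) = (0.7934, 0.6088). V is at the origin and U lies 21.3 along u from V, so U = 21.3·u = (12.97, -16.90). Tangency of A1 to both parallel lines with radius 4.3 puts J and W at V ± 4.3·n: J = (3.411, 2.618), W = (-3.411, -2.618). So W.y = -2.618.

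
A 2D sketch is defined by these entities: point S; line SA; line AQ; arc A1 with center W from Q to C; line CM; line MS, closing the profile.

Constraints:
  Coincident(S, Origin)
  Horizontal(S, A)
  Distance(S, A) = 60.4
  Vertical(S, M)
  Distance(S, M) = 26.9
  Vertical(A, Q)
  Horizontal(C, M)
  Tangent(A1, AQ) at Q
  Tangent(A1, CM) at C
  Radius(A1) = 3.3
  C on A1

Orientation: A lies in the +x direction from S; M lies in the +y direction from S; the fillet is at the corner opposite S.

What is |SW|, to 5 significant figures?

61.785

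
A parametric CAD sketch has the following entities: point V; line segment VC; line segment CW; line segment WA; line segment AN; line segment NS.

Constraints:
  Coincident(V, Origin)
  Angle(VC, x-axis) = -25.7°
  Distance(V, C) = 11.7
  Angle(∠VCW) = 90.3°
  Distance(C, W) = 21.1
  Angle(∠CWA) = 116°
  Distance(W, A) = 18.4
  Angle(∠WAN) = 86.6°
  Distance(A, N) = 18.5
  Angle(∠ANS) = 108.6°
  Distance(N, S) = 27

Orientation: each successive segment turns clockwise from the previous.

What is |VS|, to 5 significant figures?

10.089

V is at the origin; VC runs at -25.7° with length 11.7, so C = (10.543, -5.0738). ∠VCW = 90.3° gives CW at -115.40° from the x-axis; with |CW| = 21.1, W = (1.4921, -24.134). ∠CWA = 116.0° gives WA at -179.40° from the x-axis; with |WA| = 18.4, A = (-16.907, -24.327). ∠WAN = 86.6° gives AN at 87.200° from the x-axis; with |AN| = 18.5, N = (-16.003, -5.8490). ∠ANS = 108.6° gives NS at 15.800° from the x-axis; with |NS| = 27.0, S = (9.9767, 1.5026). Then |VS| = |S − V| = 10.089.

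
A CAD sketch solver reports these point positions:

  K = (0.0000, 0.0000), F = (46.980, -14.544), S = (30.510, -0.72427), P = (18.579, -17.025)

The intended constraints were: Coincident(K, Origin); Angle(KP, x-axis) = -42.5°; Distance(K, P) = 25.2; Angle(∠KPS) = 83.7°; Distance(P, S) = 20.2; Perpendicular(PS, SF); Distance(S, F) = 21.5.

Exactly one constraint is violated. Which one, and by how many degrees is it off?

Perpendicular(PS, SF) — off by 3.80°.

K = (0.00, 0.00) ✓; KP at -42.50° ✓; |KP| = 25.20 ✓; ∠KPS = 83.70° ✓; |PS| = 20.20 ✓; ∠(PS, SF) = 93.80° ✗; |SF| = 21.50 ✓.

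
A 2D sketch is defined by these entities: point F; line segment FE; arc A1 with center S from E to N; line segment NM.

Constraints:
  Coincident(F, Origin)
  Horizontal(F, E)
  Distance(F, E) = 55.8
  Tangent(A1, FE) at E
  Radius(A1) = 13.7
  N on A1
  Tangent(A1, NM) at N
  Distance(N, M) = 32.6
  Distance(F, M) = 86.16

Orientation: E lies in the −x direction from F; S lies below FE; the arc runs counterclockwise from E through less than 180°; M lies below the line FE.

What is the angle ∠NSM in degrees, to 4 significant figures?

67.21°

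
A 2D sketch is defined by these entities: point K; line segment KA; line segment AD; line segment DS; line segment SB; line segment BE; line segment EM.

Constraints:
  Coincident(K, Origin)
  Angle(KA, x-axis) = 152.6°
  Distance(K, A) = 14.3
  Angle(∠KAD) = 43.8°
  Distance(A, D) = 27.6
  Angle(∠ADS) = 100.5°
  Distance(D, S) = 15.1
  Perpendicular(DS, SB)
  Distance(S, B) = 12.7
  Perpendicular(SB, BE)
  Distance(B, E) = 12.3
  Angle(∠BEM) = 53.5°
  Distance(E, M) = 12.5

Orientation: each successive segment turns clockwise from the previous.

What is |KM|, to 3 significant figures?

16.5

K is at the origin; KA runs at 152.6° with length 14.3, so A = (-12.7, 6.58). ∠KAD = 43.8° gives AD at 16.4° from the x-axis; with |AD| = 27.6, D = (13.8, 14.4). ∠ADS = 100.5° gives DS at -63.1° from the x-axis; with |DS| = 15.1, S = (20.6, 0.907). DS ⟂ SB, so SB runs at -153°; with |SB| = 12.7, B = (9.29, -4.84). The perpendicularity gives BE at right angles to SB, so BE runs at 117°; with |BE| = 12.3, E = (3.72, 6.13). ∠BEM = 53.5° gives EM at -9.60° from the x-axis; with |EM| = 12.5, M = (16.0, 4.05). Then |KM| = |M − K| = 16.5.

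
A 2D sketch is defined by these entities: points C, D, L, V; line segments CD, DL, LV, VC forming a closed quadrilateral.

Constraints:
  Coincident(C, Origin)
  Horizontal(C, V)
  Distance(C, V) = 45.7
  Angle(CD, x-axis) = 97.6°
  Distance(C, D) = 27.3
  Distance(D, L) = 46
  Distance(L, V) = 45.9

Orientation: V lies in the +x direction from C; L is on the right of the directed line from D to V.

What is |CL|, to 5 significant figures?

18.722

Checks: |DL| = 46.00 ✓; |LV| = 45.90 ✓.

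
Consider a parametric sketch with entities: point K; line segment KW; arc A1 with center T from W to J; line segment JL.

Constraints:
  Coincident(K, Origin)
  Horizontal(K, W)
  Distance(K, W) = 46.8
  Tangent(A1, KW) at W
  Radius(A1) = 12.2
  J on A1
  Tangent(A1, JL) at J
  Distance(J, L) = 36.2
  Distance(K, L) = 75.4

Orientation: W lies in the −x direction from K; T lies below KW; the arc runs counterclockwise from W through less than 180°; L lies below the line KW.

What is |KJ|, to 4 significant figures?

60.35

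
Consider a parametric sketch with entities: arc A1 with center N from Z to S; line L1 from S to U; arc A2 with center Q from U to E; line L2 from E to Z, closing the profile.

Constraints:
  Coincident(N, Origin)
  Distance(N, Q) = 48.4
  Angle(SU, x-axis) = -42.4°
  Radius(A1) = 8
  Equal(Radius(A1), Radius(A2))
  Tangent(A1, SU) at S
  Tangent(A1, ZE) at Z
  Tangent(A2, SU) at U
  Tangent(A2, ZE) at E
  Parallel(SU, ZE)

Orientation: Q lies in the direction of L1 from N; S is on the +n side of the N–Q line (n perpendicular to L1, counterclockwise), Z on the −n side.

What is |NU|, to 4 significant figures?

49.06

Tangency of A1 to both parallel lines with radius 8.0 puts S and Z at N ± 8.0·n: S = (5.394, 5.908), Z = (-5.394, -5.908). Equal radii place U and E the same way about Q: U = Q + 8.0·n = (41.14, -26.73), E = Q − 8.0·n = (30.35, -38.54). Then |NU| = |U − N| = 49.06.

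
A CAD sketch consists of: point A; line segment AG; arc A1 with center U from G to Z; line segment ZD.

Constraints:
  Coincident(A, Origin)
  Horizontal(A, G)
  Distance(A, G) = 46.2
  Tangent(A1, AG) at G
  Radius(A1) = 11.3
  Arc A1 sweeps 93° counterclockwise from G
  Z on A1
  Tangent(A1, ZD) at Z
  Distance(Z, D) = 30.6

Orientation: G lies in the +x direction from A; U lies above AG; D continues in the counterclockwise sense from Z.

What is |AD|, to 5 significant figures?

70.177

On A1, G sits at bearing -90° from U; a 93° counterclockwise sweep puts Z at bearing 3°, so Z = U + 11.3·(cos 3°, sin 3°) = (57.485, 11.891). Since A1 is tangent to ZD there, UZ ⟂ ZD, so ZD runs along (−sin 3°, cos 3°); with |ZD| = 30.6, D = (55.883, 42.449). Then |AD| = |D − A| = 70.177.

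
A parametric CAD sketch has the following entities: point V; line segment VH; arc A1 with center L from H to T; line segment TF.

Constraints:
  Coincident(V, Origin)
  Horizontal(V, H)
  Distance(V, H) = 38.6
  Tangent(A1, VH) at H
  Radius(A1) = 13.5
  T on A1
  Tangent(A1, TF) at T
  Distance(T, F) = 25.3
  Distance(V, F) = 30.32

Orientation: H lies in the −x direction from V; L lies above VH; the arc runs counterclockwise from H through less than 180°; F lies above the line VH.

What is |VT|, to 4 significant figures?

27.99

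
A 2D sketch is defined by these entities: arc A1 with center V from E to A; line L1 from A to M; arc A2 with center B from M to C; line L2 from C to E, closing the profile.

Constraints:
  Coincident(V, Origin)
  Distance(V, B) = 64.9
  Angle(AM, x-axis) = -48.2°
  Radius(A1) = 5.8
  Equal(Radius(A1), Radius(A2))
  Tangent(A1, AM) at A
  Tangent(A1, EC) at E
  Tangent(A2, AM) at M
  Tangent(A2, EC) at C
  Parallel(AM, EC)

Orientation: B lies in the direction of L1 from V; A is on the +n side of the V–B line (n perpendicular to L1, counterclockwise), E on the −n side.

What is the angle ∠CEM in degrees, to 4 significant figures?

10.13°

The slot axis is L1's direction at -48.2°, so u = (cos -48.2°, sin -48.2°) = (0.6665, -0.7455) and n = (−sin -48.2°, cos -48.2°) = (0.7455, 0.6665). V is at the origin and B lies 64.9 along u from V, so B = 64.9·u = (43.26, -48.38). Tangency of A1 to both parallel lines with radius 5.8 puts A and E at V ± 5.8·n: A = (4.324, 3.866), E = (-4.324, -3.866). Equal radii place M and C the same way about B: M = B + 5.8·n = (47.58, -44.52), C = B − 5.8·n = (38.93, -52.25). Then cos ∠CEM = EC·EM / (|EC||EM|), giving 10.13°.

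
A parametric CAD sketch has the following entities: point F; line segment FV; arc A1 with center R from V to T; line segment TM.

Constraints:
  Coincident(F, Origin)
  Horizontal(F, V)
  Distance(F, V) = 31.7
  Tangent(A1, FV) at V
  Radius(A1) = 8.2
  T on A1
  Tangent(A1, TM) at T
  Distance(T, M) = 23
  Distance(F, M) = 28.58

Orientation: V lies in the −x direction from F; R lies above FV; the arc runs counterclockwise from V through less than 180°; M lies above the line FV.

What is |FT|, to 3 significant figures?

24.8

F is at the origin; FV is horizontal with |FV| = 31.7 and V on the −x side, so V = (-31.7, 0.00). Tangency of A1 to FV means the radius RV is perpendicular to FV, so R = V + (0, 8.2) = (-31.7, 8.20). Since RT ⟂ TM (tangency), |RM| = √(8.2² + 23.0²) = 24.4 regardless of where T sits on A1. So M lies on both circle(F, 28.58) and circle(R, 24.4); the above-FV intersection is M = (-13.9, 25.0). T is the foot of the tangent from M: T = (-24.4, 4.47).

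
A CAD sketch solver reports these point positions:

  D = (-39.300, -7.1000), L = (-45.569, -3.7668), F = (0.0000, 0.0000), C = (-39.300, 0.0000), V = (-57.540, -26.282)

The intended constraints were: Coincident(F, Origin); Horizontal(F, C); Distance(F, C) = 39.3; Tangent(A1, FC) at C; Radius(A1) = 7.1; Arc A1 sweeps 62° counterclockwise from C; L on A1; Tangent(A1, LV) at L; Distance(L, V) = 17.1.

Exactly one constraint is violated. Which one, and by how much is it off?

Distance(L, V) = 17.1 — off by 8.40.

F = (0.00, 0.00) ✓; F.y = 0.00, C.y = 0.00 ✓; |FC| = 39.30 ✓; ∠(DC, CF) = 90.00° ✓; |DC| = 7.100 ✓; bearing(D→L) − bearing(D→C) = 62.00° ✓; |DL| = 7.100 ✓; ∠(DL, LV) = 90.00° ✓; |LV| = 25.50 ✗.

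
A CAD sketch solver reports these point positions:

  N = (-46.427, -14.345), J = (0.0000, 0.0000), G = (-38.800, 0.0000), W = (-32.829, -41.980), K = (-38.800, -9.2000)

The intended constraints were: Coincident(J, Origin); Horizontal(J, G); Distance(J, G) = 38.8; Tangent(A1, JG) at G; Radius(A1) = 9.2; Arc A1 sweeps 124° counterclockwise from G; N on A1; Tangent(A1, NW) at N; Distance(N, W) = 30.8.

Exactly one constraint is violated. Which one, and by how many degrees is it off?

Tangent(A1, NW) at N — off by 7.80°.

J = (0.00, 0.00) ✓; J.y = 0.00, G.y = 0.00 ✓; |JG| = 38.80 ✓; ∠(KG, GJ) = 90.00° ✓; |KG| = 9.200 ✓; bearing(K→N) − bearing(K→G) = 124.0° ✓; |KN| = 9.200 ✓; ∠(KN, NW) = 97.80° ✗; |NW| = 30.80 ✓.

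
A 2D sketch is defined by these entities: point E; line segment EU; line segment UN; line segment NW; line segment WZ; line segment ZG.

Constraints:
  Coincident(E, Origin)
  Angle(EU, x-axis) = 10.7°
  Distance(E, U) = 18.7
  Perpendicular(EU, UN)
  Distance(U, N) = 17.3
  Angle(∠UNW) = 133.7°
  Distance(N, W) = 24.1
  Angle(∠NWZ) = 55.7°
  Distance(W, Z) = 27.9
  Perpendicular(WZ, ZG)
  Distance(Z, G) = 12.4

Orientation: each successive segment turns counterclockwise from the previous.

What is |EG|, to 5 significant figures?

9.9758

∠NWZ = 55.7° gives WZ at -88.700° from the x-axis; with |WZ| = 27.9, Z = (-4.4162, 5.7041). WZ is perpendicular to ZG, so ZG runs at 1.3000°; with |ZG| = 12.4, G = (7.9807, 5.9855). Then |EG| = |G − E| = 9.9758.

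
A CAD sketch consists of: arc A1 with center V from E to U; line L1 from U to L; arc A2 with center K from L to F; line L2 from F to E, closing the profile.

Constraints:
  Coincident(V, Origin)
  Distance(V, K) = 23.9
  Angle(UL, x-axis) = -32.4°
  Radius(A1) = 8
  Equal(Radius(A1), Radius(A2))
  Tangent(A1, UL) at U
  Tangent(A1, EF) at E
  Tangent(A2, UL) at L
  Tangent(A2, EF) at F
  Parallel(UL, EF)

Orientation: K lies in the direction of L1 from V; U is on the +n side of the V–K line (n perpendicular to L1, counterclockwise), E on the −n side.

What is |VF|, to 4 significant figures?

25.20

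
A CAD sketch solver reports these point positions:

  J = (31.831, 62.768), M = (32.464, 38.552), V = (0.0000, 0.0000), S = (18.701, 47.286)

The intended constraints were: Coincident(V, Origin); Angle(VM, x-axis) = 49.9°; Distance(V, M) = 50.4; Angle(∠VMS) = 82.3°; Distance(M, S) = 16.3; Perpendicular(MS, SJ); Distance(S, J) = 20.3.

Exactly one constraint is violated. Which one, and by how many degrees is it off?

Perpendicular(MS, SJ) — off by 7.90°.

V = (0.00, 0.00) ✓; VM at 49.90° ✓; |VM| = 50.40 ✓; ∠VMS = 82.30° ✓; |MS| = 16.30 ✓; ∠(MS, SJ) = 97.90° ✗; |SJ| = 20.30 ✓.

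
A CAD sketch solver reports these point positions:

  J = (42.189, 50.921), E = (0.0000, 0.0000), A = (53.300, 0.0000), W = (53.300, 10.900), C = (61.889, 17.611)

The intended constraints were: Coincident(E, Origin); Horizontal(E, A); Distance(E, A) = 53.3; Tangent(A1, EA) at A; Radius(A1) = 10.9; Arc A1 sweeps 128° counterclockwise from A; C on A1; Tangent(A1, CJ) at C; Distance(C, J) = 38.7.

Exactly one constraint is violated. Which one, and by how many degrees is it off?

Tangent(A1, CJ) at C — off by 7.40°.

E = (0.00, 0.00) ✓; E.y = 0.00, A.y = 0.00 ✓; |EA| = 53.30 ✓; ∠(WA, AE) = 90.00° ✓; |WA| = 10.90 ✓; bearing(W→C) − bearing(W→A) = 128.0° ✓; |WC| = 10.90 ✓; ∠(WC, CJ) = 97.40° ✗; |CJ| = 38.70 ✓.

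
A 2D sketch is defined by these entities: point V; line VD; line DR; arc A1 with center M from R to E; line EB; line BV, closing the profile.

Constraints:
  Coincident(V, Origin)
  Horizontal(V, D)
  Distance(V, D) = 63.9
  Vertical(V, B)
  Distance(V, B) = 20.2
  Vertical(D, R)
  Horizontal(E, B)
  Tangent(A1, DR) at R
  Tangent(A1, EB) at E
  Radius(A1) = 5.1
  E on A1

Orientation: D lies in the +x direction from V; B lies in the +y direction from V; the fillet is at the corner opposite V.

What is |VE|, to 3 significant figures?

62.2

The virtual corner opposite V is at (63.9, 20.2). Since A1 is tangent to DR there, MR ⟂ DR and since A1 is tangent to EB there, ME ⟂ EB, with radius 5.1, so the center M sits 5.1 in from both sides at M = (58.8, 15.1). That places the tangent points at R = (63.9, 15.1) on DR and E = (58.8, 20.2) on EB. Then |VE| = |E − V| = 62.2.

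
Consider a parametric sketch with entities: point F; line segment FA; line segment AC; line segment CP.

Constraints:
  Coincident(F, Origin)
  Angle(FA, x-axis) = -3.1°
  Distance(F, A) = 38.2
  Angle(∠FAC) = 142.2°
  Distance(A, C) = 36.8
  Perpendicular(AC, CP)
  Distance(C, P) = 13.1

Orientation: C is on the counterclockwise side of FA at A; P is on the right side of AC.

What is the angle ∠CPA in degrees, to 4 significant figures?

70.41°

F is at the origin; FA runs at -3.1° with length 38.2, so A = 38.2·(cos -3.1°, sin -3.1°) = (38.14, -2.066). ∠FAC = 142.2°, so AC runs at -3.1° + (180° − 142.2°) = 34.70° from the x-axis; with |AC| = 36.8, C = A + 36.8·(cos 34.70°, sin 34.70°) = (68.40, 18.88). AC ⟂ CP; with |CP| = 13.1 on the right of AC, P = C + 13.1·(0.5693, -0.8221) = (75.86, 8.114). Then cos ∠CPA = PC·PA / (|PC||PA|), giving 70.41°.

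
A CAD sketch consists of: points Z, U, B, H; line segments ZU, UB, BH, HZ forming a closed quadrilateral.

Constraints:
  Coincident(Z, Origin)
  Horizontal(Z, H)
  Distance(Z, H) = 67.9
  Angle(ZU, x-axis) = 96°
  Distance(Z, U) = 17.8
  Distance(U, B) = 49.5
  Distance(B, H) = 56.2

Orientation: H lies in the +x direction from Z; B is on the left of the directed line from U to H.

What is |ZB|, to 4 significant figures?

60.59

Z is at the origin; ZH is horizontal with |ZH| = 67.9 and H in +x, so H = (67.9, 0). ZU runs at 96.0° with |ZU| = 17.8, so U = (-1.861, 17.70). B is determined by |UB| = 49.5 and |BH| = 56.2 together: it lies at the intersection of circle(U, 49.5) and circle(H, 56.2). With |UH| = 71.97, the foot of the radical line on UH is 31.07 from U and the perpendicular offset is √(49.5² − 31.07²) = 38.54. Taking the left-of-UH solution: B = (37.73, 47.42).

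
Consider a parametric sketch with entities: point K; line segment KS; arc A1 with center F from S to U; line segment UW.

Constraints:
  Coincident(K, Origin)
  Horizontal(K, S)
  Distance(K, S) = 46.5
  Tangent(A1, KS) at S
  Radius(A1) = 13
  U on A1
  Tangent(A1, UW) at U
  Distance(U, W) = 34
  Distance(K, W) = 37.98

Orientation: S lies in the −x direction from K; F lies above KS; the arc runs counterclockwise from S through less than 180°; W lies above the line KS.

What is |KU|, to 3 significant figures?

36.2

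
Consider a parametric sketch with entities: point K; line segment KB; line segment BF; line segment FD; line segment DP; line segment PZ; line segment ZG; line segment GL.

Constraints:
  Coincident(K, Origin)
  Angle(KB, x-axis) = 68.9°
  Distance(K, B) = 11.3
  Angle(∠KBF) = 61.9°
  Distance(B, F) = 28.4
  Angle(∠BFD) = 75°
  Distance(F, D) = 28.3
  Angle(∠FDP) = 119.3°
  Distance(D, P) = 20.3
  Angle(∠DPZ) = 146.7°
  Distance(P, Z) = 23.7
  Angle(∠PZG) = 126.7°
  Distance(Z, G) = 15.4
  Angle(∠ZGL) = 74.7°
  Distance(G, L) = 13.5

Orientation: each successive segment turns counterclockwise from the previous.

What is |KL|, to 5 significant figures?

17.530

K is at the origin; KB runs at 68.9° with length 11.3, so B = (4.0680, 10.542). ∠KBF = 61.9° gives BF at -173.00° from the x-axis; with |BF| = 28.4, F = (-24.120, 7.0813). ∠BFD = 75.0° gives FD at -68.000° from the x-axis; with |FD| = 28.3, D = (-13.519, -19.158). ∠FDP = 119.3° gives DP at -7.3000° from the x-axis; with |DP| = 20.3, P = (6.6165, -21.737). ∠DPZ = 146.7° gives PZ at 26.000° from the x-axis; with |PZ| = 23.7, Z = (27.918, -11.348). ∠PZG = 126.7° gives ZG at 79.300° from the x-axis; with |ZG| = 15.4, G = (30.777, 3.7842). ∠ZGL = 74.7° gives GL at -175.40° from the x-axis; with |GL| = 13.5, L = (17.321, 2.7015). Then |KL| = |L − K| = 17.530.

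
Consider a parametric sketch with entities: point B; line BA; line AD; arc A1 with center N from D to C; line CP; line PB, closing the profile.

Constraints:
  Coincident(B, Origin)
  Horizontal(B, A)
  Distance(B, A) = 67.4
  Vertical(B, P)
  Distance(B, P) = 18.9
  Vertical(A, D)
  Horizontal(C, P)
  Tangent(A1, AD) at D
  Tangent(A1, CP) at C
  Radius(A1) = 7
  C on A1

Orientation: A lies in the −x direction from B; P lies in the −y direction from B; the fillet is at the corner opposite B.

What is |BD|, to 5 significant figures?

68.442

B is at the origin; BA is horizontal with |BA| = 67.4 and A on the −x side, so A = (-67.400, 0.0000). B and P share the same x with |BP| = 18.9 and P on the −y side, so P = (0.0000, -18.900). The virtual corner opposite B is at (-67.400, -18.900). Tangency of A1 to AD means the radius ND is perpendicular to AD and the tangent condition forces NC to be normal to CP, with radius 7.0, so the center N sits 7.0 in from both sides at N = (-60.400, -11.900). That places the tangent points at D = (-67.400, -11.900) on AD and C = (-60.400, -18.900) on CP. Then |BD| = |D − B| = 68.442.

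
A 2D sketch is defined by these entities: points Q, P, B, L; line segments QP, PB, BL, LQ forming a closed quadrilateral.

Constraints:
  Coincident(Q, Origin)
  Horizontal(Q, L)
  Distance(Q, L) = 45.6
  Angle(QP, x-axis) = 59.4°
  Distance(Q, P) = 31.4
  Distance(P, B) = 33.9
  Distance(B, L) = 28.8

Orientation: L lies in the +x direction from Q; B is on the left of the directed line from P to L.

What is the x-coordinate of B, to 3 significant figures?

49.9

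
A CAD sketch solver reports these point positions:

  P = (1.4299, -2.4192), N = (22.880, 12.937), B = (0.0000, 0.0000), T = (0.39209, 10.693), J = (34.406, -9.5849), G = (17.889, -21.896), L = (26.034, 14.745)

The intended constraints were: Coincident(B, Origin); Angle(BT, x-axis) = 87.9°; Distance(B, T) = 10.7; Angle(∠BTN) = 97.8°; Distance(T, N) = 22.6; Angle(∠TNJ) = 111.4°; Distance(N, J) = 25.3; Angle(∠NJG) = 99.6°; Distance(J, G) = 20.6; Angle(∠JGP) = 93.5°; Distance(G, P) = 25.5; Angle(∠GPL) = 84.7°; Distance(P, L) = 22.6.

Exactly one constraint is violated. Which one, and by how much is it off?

Distance(P, L) = 22.6 — off by 7.40.

B = (0.00, 0.00) ✓; BT at 87.90° ✓; |BT| = 10.70 ✓; ∠BTN = 97.80° ✓; |TN| = 22.60 ✓; ∠TNJ = 111.4° ✓; |NJ| = 25.30 ✓; ∠NJG = 99.60° ✓; |JG| = 20.60 ✓; ∠JGP = 93.50° ✓; |GP| = 25.50 ✓; ∠GPL = 84.70° ✓; |PL| = 30.00 ✗.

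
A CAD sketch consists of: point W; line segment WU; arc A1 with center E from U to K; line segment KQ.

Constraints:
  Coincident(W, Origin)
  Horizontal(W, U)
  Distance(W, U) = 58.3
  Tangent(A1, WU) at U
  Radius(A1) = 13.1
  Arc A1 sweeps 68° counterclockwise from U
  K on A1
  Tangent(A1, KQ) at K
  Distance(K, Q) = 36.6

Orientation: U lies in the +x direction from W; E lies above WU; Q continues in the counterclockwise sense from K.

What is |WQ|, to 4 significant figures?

94.11

W is at the origin; W and U share the same y with |WU| = 58.3 and U on the +x side, so U = (58.30, 0.000). Since A1 is tangent to WU there, EU ⟂ WU, so E = U + (0, 13.1) = (58.30, 13.10). On A1, U sits at bearing -90° from E; a 68° counterclockwise sweep puts K at bearing -22°, so K = E + 13.1·(cos -22°, sin -22°) = (70.45, 8.193). Since A1 is tangent to KQ there, EK ⟂ KQ, so KQ runs along (−sin -22°, cos -22°); with |KQ| = 36.6, Q = (84.16, 42.13). Then |WQ| = |Q − W| = 94.11.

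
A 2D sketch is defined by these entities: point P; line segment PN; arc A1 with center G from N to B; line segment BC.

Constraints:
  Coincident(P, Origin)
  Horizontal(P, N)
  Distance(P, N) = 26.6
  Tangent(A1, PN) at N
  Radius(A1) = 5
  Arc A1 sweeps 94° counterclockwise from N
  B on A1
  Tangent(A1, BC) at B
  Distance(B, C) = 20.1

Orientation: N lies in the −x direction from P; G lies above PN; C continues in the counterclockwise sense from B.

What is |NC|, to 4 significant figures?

25.65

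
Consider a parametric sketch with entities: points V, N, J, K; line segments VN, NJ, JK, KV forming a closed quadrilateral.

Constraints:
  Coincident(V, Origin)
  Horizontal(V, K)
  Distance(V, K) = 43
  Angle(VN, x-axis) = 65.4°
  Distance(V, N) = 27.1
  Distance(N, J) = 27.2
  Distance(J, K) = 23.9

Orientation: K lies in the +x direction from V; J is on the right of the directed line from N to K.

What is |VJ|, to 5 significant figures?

19.192

Checks: |NJ| = 27.20 ✓; |JK| = 23.90 ✓.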